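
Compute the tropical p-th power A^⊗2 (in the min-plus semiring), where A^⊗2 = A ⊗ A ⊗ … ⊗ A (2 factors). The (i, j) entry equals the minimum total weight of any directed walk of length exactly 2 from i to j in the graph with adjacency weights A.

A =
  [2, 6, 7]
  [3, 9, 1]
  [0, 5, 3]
A^⊗2 =
  [4, 8, 7]
  [1, 6, 4]
  [2, 6, 6]

Each entry (A^⊗2)_ij equals the minimum over all length-2 walks i = v_0 → v_1 → … → v_2 = j of Σ_t A[v_t][v_{t+1}]. For example, for (i, j) = (0, 2) we minimise over 3 possible intermediate vertex sequences; the minimum is 7, attained along the walk 0 → 1 → 2.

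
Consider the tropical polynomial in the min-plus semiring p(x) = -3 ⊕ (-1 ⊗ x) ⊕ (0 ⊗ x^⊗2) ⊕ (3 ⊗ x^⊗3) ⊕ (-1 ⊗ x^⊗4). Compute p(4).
p(4) = -3

A tropical monomial a ⊗ x^⊗i evaluates to a + i · x. Evaluating each term at x = 4:
  Term 0 contributes -3 + 0 · 4 = -3
  Term 1 contributes -1 + 1 · 4 = 3
  Term 2 contributes 0 + 2 · 4 = 8
  Term 3 contributes 3 + 3 · 4 = 15
  Term 4 contributes -1 + 4 · 4 = 15
p(4) = ⊕ of these = min[-3, 3, 8, 15, 15] = -3.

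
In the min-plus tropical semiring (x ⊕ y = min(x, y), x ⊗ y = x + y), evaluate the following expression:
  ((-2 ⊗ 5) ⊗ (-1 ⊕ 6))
((-2 ⊗ 5) ⊗ (-1 ⊕ 6)) = 2

Expand innermost to outermost. Recall ⊕ takes the minimum of its arguments and ⊗ takes their sum. Working out the expression ((-2 ⊗ 5) ⊗ (-1 ⊕ 6)) gives 2.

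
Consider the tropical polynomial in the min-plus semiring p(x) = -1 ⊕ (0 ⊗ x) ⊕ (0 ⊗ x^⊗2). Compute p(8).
p(8) = -1

A tropical monomial a ⊗ x^⊗i evaluates to a + i · x. Evaluating each term at x = 8:
  Term 0 contributes -1 + 0 · 8 = -1
  Term 1 contributes 0 + 1 · 8 = 8
  Term 2 contributes 0 + 2 · 8 = 16
p(8) = ⊕ of these = min[-1, 8, 16] = -1.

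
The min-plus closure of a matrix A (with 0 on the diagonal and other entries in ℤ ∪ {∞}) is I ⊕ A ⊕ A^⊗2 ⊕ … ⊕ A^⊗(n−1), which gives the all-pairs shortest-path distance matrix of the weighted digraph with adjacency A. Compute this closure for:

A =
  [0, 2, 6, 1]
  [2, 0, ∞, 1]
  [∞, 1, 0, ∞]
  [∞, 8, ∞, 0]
Closure =
  [0, 2, 6, 1]
  [2, 0, 8, 1]
  [3, 1, 0, 2]
  [10, 8, 16, 0]

This is the Floyd-Warshall all-pairs shortest-path computation. For each intermediate vertex k = 0, 1, …, 3, update dist[i][j] ← min(dist[i][j], dist[i][k] + dist[k][j]). The final matrix gives, for each (i, j), the minimum total weight of any directed path from i to j (possibly empty when i = j).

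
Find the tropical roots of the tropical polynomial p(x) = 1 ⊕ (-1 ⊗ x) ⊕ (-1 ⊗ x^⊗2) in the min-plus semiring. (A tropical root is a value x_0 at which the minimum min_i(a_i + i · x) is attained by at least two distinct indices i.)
Roots: {0, 2}

Each tropical root is a break point of the lower envelope of the lines y = a_i + i · x (there are 3 lines, with slopes 0, 1, ..., 2). Only the lines that attain the minimum somewhere contribute to roots; other lines are dominated. Here the surviving (envelope) indices are i = 2, i = 1, i = 0.
Intersections between consecutive envelope lines give the roots: for adjacent envelope indices i < j the intersection is x = (a_i − a_j) / (j − i). Reading off the sorted break points: {0, 2}.
Verification: at each break x_0, at least two indices attain the minimum of min_i(a_i + i · x_0).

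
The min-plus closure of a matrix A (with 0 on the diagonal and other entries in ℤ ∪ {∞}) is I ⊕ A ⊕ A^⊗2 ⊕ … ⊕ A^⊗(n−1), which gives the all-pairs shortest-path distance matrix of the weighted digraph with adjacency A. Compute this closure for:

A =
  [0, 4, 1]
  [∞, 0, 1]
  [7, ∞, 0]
Closure =
  [0, 4, 1]
  [8, 0, 1]
  [7, 11, 0]

This is the Floyd-Warshall all-pairs shortest-path computation. For each intermediate vertex k = 0, 1, …, 2, update dist[i][j] ← min(dist[i][j], dist[i][k] + dist[k][j]). The final matrix gives, for each (i, j), the minimum total weight of any directed path from i to j (possibly empty when i = j).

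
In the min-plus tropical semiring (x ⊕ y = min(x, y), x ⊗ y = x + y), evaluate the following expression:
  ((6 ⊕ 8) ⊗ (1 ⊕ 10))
((6 ⊕ 8) ⊗ (1 ⊕ 10)) = 7

Expand innermost to outermost. Recall ⊕ takes the minimum of its arguments and ⊗ takes their sum. Working out the expression ((6 ⊕ 8) ⊗ (1 ⊕ 10)) gives 7.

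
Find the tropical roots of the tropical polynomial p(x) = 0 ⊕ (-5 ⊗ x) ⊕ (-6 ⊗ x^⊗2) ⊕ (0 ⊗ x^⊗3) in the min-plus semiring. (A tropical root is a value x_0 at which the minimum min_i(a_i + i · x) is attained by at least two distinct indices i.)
Roots: {-6, 1, 5}

Each tropical root is a break point of the lower envelope of the lines y = a_i + i · x (there are 4 lines, with slopes 0, 1, ..., 3). Only the lines that attain the minimum somewhere contribute to roots; other lines are dominated. Here the surviving (envelope) indices are i = 3, i = 2, i = 1, i = 0.
Intersections between consecutive envelope lines give the roots: for adjacent envelope indices i < j the intersection is x = (a_i − a_j) / (j − i). Reading off the sorted break points: {-6, 1, 5}.
Verification: at each break x_0, at least two indices attain the minimum of min_i(a_i + i · x_0).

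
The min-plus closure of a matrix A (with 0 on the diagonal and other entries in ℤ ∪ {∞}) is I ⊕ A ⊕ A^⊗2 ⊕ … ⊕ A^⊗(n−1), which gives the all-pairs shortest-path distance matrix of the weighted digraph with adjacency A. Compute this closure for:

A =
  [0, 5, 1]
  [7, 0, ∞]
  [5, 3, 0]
Closure =
  [0, 4, 1]
  [7, 0, 8]
  [5, 3, 0]

This is the Floyd-Warshall all-pairs shortest-path computation. For each intermediate vertex k = 0, 1, …, 2, update dist[i][j] ← min(dist[i][j], dist[i][k] + dist[k][j]). The final matrix gives, for each (i, j), the minimum total weight of any directed path from i to j (possibly empty when i = j).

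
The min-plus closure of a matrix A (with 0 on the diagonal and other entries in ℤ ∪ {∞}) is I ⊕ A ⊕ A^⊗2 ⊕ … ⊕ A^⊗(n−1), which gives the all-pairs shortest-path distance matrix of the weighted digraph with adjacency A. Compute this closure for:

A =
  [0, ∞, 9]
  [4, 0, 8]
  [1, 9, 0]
Closure =
  [0, 18, 9]
  [4, 0, 8]
  [1, 9, 0]

This is the Floyd-Warshall all-pairs shortest-path computation. For each intermediate vertex k = 0, 1, …, 2, update dist[i][j] ← min(dist[i][j], dist[i][k] + dist[k][j]). The final matrix gives, for each (i, j), the minimum total weight of any directed path from i to j (possibly empty when i = j).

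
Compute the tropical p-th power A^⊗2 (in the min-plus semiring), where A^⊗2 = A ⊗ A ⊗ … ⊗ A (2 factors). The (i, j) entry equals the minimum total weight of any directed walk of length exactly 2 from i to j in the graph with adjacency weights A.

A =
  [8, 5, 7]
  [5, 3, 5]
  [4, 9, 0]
A^⊗2 =
  [10, 8, 7]
  [8, 6, 5]
  [4, 9, 0]

Each entry (A^⊗2)_ij equals the minimum over all length-2 walks i = v_0 → v_1 → … → v_2 = j of Σ_t A[v_t][v_{t+1}]. For example, for (i, j) = (0, 2) we minimise over 3 possible intermediate vertex sequences; the minimum is 7, attained along the walk 0 → 2 → 2.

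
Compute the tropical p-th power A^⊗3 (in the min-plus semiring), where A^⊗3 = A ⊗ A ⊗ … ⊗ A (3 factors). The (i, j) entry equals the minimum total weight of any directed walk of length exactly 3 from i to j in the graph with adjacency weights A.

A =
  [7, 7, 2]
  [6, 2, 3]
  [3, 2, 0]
A^⊗3 =
  [5, 4, 2]
  [6, 5, 3]
  [3, 2, 0]

Each entry (A^⊗3)_ij equals the minimum over all length-3 walks i = v_0 → v_1 → … → v_3 = j of Σ_t A[v_t][v_{t+1}]. For example, for (i, j) = (0, 2) we minimise over 9 possible intermediate vertex sequences; the minimum is 2, attained along the walk 0 → 2 → 2 → 2.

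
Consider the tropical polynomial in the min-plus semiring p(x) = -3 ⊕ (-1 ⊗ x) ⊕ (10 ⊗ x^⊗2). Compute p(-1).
p(-1) = -3

A tropical monomial a ⊗ x^⊗i evaluates to a + i · x. Evaluating each term at x = -1:
  Term 0 contributes -3 + 0 · -1 = -3
  Term 1 contributes -1 + 1 · -1 = -2
  Term 2 contributes 10 + 2 · -1 = 8
p(-1) = ⊕ of these = min[-3, -2, 8] = -3.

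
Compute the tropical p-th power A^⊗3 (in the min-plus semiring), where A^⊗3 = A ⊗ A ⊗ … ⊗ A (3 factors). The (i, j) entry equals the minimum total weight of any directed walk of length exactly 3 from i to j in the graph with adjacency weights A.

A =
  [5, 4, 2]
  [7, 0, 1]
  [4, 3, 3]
A^⊗3 =
  [9, 4, 5]
  [5, 0, 1]
  [8, 3, 4]

Each entry (A^⊗3)_ij equals the minimum over all length-3 walks i = v_0 → v_1 → … → v_3 = j of Σ_t A[v_t][v_{t+1}]. For example, for (i, j) = (0, 2) we minimise over 9 possible intermediate vertex sequences; the minimum is 5, attained along the walk 0 → 1 → 1 → 2.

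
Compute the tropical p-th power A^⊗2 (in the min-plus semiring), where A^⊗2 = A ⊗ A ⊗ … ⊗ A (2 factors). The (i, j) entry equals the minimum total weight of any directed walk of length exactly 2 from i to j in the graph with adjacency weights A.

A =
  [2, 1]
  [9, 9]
A^⊗2 =
  [4, 3]
  [11, 10]

Each entry (A^⊗2)_ij equals the minimum over all length-2 walks i = v_0 → v_1 → … → v_2 = j of Σ_t A[v_t][v_{t+1}]. For example, for (i, j) = (0, 1) we minimise over 2 possible intermediate vertex sequences; the minimum is 3, attained along the walk 0 → 0 → 1.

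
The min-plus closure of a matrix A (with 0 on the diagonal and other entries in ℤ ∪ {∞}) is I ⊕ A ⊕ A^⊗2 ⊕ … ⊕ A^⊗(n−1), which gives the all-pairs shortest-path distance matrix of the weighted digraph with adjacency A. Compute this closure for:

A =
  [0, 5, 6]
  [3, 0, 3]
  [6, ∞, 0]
Closure =
  [0, 5, 6]
  [3, 0, 3]
  [6, 11, 0]

This is the Floyd-Warshall all-pairs shortest-path computation. For each intermediate vertex k = 0, 1, …, 2, update dist[i][j] ← min(dist[i][j], dist[i][k] + dist[k][j]). The final matrix gives, for each (i, j), the minimum total weight of any directed path from i to j (possibly empty when i = j).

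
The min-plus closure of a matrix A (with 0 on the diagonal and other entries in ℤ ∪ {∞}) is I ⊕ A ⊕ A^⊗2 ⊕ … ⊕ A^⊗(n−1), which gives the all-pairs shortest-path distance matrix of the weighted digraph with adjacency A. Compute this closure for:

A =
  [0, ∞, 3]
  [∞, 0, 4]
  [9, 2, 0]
Closure =
  [0, 5, 3]
  [13, 0, 4]
  [9, 2, 0]

This is the Floyd-Warshall all-pairs shortest-path computation. For each intermediate vertex k = 0, 1, …, 2, update dist[i][j] ← min(dist[i][j], dist[i][k] + dist[k][j]). The final matrix gives, for each (i, j), the minimum total weight of any directed path from i to j (possibly empty when i = j).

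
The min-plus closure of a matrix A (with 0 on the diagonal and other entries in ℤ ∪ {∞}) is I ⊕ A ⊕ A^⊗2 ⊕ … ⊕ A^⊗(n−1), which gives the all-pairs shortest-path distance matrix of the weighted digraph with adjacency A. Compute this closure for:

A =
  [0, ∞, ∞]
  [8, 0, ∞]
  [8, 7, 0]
Closure =
  [0, ∞, ∞]
  [8, 0, ∞]
  [8, 7, 0]

This is the Floyd-Warshall all-pairs shortest-path computation. For each intermediate vertex k = 0, 1, …, 2, update dist[i][j] ← min(dist[i][j], dist[i][k] + dist[k][j]). The final matrix gives, for each (i, j), the minimum total weight of any directed path from i to j (possibly empty when i = j).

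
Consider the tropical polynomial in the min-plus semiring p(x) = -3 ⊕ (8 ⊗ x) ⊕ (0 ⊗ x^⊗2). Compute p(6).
p(6) = -3

A tropical monomial a ⊗ x^⊗i evaluates to a + i · x. Evaluating each term at x = 6:
  Term 0 contributes -3 + 0 · 6 = -3
  Term 1 contributes 8 + 1 · 6 = 14
  Term 2 contributes 0 + 2 · 6 = 12
p(6) = ⊕ of these = min[-3, 14, 12] = -3.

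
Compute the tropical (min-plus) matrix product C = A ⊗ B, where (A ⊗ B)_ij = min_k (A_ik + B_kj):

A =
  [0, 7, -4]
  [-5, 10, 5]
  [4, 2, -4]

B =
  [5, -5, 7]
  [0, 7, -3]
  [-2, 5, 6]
A ⊗ B =
  [-6, -5, 2]
  [0, -10, 2]
  [-6, -1, -1]

Apply the min-plus product entry-by-entry:
  C[0][0] = min over k of (A[0][0] + B[0][0] = 0 + 5 = 5, A[0][1] + B[1][0] = 7 + 0 = 7, A[0][2] + B[2][0] = -4 + -2 = -6) = -6 (attained at k = 2)
  C[0][1] = min over k of (A[0][0] + B[0][1] = 0 + -5 = -5, A[0][1] + B[1][1] = 7 + 7 = 14, A[0][2] + B[2][1] = -4 + 5 = 1) = -5 (attained at k = 0)
  C[0][2] = min over k of (A[0][0] + B[0][2] = 0 + 7 = 7, A[0][1] + B[1][2] = 7 + -3 = 4, A[0][2] + B[2][2] = -4 + 6 = 2) = 2 (attained at k = 2)
  C[1][0] = min over k of (A[1][0] + B[0][0] = -5 + 5 = 0, A[1][1] + B[1][0] = 10 + 0 = 10, A[1][2] + B[2][0] = 5 + -2 = 3) = 0 (attained at k = 0)
  C[1][1] = min over k of (A[1][0] + B[0][1] = -5 + -5 = -10, A[1][1] + B[1][1] = 10 + 7 = 17, A[1][2] + B[2][1] = 5 + 5 = 10) = -10 (attained at k = 0)
  C[1][2] = min over k of (A[1][0] + B[0][2] = -5 + 7 = 2, A[1][1] + B[1][2] = 10 + -3 = 7, A[1][2] + B[2][2] = 5 + 6 = 11) = 2 (attained at k = 0)
  C[2][0] = min over k of (A[2][0] + B[0][0] = 4 + 5 = 9, A[2][1] + B[1][0] = 2 + 0 = 2, A[2][2] + B[2][0] = -4 + -2 = -6) = -6 (attained at k = 2)
  C[2][1] = min over k of (A[2][0] + B[0][1] = 4 + -5 = -1, A[2][1] + B[1][1] = 2 + 7 = 9, A[2][2] + B[2][1] = -4 + 5 = 1) = -1 (attained at k = 0)
  C[2][2] = min over k of (A[2][0] + B[0][2] = 4 + 7 = 11, A[2][1] + B[1][2] = 2 + -3 = -1, A[2][2] + B[2][2] = -4 + 6 = 2) = -1 (attained at k = 1)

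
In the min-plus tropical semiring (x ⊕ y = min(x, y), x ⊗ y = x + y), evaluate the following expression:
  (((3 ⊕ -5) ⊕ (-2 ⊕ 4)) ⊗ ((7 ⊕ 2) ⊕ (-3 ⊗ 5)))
(((3 ⊕ -5) ⊕ (-2 ⊕ 4)) ⊗ ((7 ⊕ 2) ⊕ (-3 ⊗ 5))) = -3

Expand innermost to outermost. Recall ⊕ takes the minimum of its arguments and ⊗ takes their sum. Working out the expression (((3 ⊕ -5) ⊕ (-2 ⊕ 4)) ⊗ ((7 ⊕ 2) ⊕ (-3 ⊗ 5))) gives -3.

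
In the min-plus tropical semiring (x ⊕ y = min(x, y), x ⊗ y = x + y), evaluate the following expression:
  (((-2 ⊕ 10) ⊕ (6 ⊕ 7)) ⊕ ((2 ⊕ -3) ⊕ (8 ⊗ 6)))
(((-2 ⊕ 10) ⊕ (6 ⊕ 7)) ⊕ ((2 ⊕ -3) ⊕ (8 ⊗ 6))) = -3

Expand innermost to outermost. Recall ⊕ takes the minimum of its arguments and ⊗ takes their sum. Working out the expression (((-2 ⊕ 10) ⊕ (6 ⊕ 7)) ⊕ ((2 ⊕ -3) ⊕ (8 ⊗ 6))) gives -3.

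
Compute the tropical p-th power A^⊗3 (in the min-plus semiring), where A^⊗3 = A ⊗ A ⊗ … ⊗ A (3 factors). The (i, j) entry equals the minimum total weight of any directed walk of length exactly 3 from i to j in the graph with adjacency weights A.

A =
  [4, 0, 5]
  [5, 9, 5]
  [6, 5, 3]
A^⊗3 =
  [9, 5, 8]
  [10, 9, 10]
  [11, 9, 9]

Each entry (A^⊗3)_ij equals the minimum over all length-3 walks i = v_0 → v_1 → … → v_3 = j of Σ_t A[v_t][v_{t+1}]. For example, for (i, j) = (0, 2) we minimise over 9 possible intermediate vertex sequences; the minimum is 8, attained along the walk 0 → 1 → 2 → 2.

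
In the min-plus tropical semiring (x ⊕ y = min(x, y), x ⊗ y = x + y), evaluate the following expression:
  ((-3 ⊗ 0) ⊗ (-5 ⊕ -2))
((-3 ⊗ 0) ⊗ (-5 ⊕ -2)) = -8

Expand innermost to outermost. Recall ⊕ takes the minimum of its arguments and ⊗ takes their sum. Working out the expression ((-3 ⊗ 0) ⊗ (-5 ⊕ -2)) gives -8.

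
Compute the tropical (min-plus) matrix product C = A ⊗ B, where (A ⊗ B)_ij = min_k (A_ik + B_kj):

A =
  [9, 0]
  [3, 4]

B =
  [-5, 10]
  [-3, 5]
A ⊗ B =
  [-3, 5]
  [-2, 9]

Apply the min-plus product entry-by-entry:
  C[0][0] = min over k of (A[0][0] + B[0][0] = 9 + -5 = 4, A[0][1] + B[1][0] = 0 + -3 = -3) = -3 (attained at k = 1)
  C[0][1] = min over k of (A[0][0] + B[0][1] = 9 + 10 = 19, A[0][1] + B[1][1] = 0 + 5 = 5) = 5 (attained at k = 1)
  C[1][0] = min over k of (A[1][0] + B[0][0] = 3 + -5 = -2, A[1][1] + B[1][0] = 4 + -3 = 1) = -2 (attained at k = 0)
  C[1][1] = min over k of (A[1][0] + B[0][1] = 3 + 10 = 13, A[1][1] + B[1][1] = 4 + 5 = 9) = 9 (attained at k = 1)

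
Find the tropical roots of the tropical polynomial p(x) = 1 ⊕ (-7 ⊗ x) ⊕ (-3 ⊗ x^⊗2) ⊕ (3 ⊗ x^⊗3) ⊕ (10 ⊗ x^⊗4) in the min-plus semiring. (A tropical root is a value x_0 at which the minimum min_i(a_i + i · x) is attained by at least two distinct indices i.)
Roots: {-7, -6, -4, 8}

Each tropical root is a break point of the lower envelope of the lines y = a_i + i · x (there are 5 lines, with slopes 0, 1, ..., 4). Only the lines that attain the minimum somewhere contribute to roots; other lines are dominated. Here the surviving (envelope) indices are i = 4, i = 3, i = 2, i = 1, i = 0.
Intersections between consecutive envelope lines give the roots: for adjacent envelope indices i < j the intersection is x = (a_i − a_j) / (j − i). Reading off the sorted break points: {-7, -6, -4, 8}.
Verification: at each break x_0, at least two indices attain the minimum of min_i(a_i + i · x_0).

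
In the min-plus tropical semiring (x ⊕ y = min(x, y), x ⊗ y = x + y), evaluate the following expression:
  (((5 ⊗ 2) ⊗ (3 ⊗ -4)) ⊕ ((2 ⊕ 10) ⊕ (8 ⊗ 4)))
(((5 ⊗ 2) ⊗ (3 ⊗ -4)) ⊕ ((2 ⊕ 10) ⊕ (8 ⊗ 4))) = 2

Expand innermost to outermost. Recall ⊕ takes the minimum of its arguments and ⊗ takes their sum. Working out the expression (((5 ⊗ 2) ⊗ (3 ⊗ -4)) ⊕ ((2 ⊕ 10) ⊕ (8 ⊗ 4))) gives 2.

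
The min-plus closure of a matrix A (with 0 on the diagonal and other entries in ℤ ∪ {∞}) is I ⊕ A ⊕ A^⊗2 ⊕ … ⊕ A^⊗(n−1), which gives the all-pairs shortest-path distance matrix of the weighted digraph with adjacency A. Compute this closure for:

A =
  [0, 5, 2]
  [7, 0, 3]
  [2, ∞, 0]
Closure =
  [0, 5, 2]
  [5, 0, 3]
  [2, 7, 0]

This is the Floyd-Warshall all-pairs shortest-path computation. For each intermediate vertex k = 0, 1, …, 2, update dist[i][j] ← min(dist[i][j], dist[i][k] + dist[k][j]). The final matrix gives, for each (i, j), the minimum total weight of any directed path from i to j (possibly empty when i = j).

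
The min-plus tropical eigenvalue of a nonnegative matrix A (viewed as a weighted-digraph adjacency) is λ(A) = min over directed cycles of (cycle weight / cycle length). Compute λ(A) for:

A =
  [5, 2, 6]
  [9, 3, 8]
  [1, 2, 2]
λ(A) = 2

Enumerate directed cycles and compute their means (weight / length). Sample:
  cycle 0 → 0: weight = 5, length = 1, mean = 5/1 ≈ 5.000
  cycle 1 → 1: weight = 3, length = 1, mean = 3/1 ≈ 3.000
  cycle 2 → 2: weight = 2, length = 1, mean = 2/1 ≈ 2.000
  cycle 0 → 1 → 0: weight = 11, length = 2, mean = 11/2 ≈ 5.500
  cycle 0 → 2 → 0: weight = 7, length = 2, mean = 7/2 ≈ 3.500
  cycle 1 → 0 → 1: weight = 11, length = 2, mean = 11/2 ≈ 5.500
Minimum mean = 2.000, attained e.g. along the cycle 2 → 2 with weight 2 and length 1. So λ(A) = 2/1 = 2.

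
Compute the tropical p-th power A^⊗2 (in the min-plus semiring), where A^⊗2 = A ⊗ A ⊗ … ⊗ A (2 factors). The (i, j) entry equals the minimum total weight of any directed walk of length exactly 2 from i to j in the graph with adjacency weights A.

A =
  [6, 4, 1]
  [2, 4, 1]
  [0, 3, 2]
A^⊗2 =
  [1, 4, 3]
  [1, 4, 3]
  [2, 4, 1]

Each entry (A^⊗2)_ij equals the minimum over all length-2 walks i = v_0 → v_1 → … → v_2 = j of Σ_t A[v_t][v_{t+1}]. For example, for (i, j) = (0, 2) we minimise over 3 possible intermediate vertex sequences; the minimum is 3, attained along the walk 0 → 2 → 2.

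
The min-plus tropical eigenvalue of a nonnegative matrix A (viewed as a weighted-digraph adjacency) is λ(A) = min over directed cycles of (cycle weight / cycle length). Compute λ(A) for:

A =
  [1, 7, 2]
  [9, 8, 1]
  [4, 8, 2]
λ(A) = 1

Enumerate directed cycles and compute their means (weight / length). Sample:
  cycle 0 → 0: weight = 1, length = 1, mean = 1/1 ≈ 1.000
  cycle 1 → 1: weight = 8, length = 1, mean = 8/1 ≈ 8.000
  cycle 2 → 2: weight = 2, length = 1, mean = 2/1 ≈ 2.000
  cycle 0 → 1 → 0: weight = 16, length = 2, mean = 16/2 ≈ 8.000
  cycle 0 → 2 → 0: weight = 6, length = 2, mean = 6/2 ≈ 3.000
  cycle 1 → 0 → 1: weight = 16, length = 2, mean = 16/2 ≈ 8.000
Minimum mean = 1.000, attained e.g. along the cycle 0 → 0 with weight 1 and length 1. So λ(A) = 1/1 = 1.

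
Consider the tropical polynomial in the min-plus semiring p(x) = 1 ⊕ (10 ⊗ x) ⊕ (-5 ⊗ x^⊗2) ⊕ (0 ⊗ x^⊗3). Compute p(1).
p(1) = -3

A tropical monomial a ⊗ x^⊗i evaluates to a + i · x. Evaluating each term at x = 1:
  Term 0 contributes 1 + 0 · 1 = 1
  Term 1 contributes 10 + 1 · 1 = 11
  Term 2 contributes -5 + 2 · 1 = -3
  Term 3 contributes 0 + 3 · 1 = 3
p(1) = ⊕ of these = min[1, 11, -3, 3] = -3.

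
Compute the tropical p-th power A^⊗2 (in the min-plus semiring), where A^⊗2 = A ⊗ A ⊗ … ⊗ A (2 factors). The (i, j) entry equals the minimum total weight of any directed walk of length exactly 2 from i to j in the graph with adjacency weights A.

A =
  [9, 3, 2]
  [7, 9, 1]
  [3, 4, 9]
A^⊗2 =
  [5, 6, 4]
  [4, 5, 9]
  [11, 6, 5]

Each entry (A^⊗2)_ij equals the minimum over all length-2 walks i = v_0 → v_1 → … → v_2 = j of Σ_t A[v_t][v_{t+1}]. For example, for (i, j) = (0, 2) we minimise over 3 possible intermediate vertex sequences; the minimum is 4, attained along the walk 0 → 1 → 2.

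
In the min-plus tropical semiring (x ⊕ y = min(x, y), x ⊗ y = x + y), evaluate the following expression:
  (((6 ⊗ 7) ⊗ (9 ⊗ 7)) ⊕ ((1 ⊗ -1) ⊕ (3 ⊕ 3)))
(((6 ⊗ 7) ⊗ (9 ⊗ 7)) ⊕ ((1 ⊗ -1) ⊕ (3 ⊕ 3))) = 0

Expand innermost to outermost. Recall ⊕ takes the minimum of its arguments and ⊗ takes their sum. Working out the expression (((6 ⊗ 7) ⊗ (9 ⊗ 7)) ⊕ ((1 ⊗ -1) ⊕ (3 ⊕ 3))) gives 0.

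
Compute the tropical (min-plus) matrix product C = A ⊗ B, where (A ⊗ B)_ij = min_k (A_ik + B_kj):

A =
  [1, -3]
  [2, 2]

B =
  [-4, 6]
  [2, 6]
A ⊗ B =
  [-3, 3]
  [-2, 8]

Apply the min-plus product entry-by-entry:
  C[0][0] = min over k of (A[0][0] + B[0][0] = 1 + -4 = -3, A[0][1] + B[1][0] = -3 + 2 = -1) = -3 (attained at k = 0)
  C[0][1] = min over k of (A[0][0] + B[0][1] = 1 + 6 = 7, A[0][1] + B[1][1] = -3 + 6 = 3) = 3 (attained at k = 1)
  C[1][0] = min over k of (A[1][0] + B[0][0] = 2 + -4 = -2, A[1][1] + B[1][0] = 2 + 2 = 4) = -2 (attained at k = 0)
  C[1][1] = min over k of (A[1][0] + B[0][1] = 2 + 6 = 8, A[1][1] + B[1][1] = 2 + 6 = 8) = 8 (attained at k = 0)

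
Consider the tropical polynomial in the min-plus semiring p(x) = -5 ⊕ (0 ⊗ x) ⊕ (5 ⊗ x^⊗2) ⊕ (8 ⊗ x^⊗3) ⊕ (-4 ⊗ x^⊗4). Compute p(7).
p(7) = -5

A tropical monomial a ⊗ x^⊗i evaluates to a + i · x. Evaluating each term at x = 7:
  Term 0 contributes -5 + 0 · 7 = -5
  Term 1 contributes 0 + 1 · 7 = 7
  Term 2 contributes 5 + 2 · 7 = 19
  Term 3 contributes 8 + 3 · 7 = 29
  Term 4 contributes -4 + 4 · 7 = 24
p(7) = ⊕ of these = min[-5, 7, 19, 29, 24] = -5.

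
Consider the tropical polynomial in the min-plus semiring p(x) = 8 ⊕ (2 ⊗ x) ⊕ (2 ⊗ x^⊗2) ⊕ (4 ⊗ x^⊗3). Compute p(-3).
p(-3) = -5

A tropical monomial a ⊗ x^⊗i evaluates to a + i · x. Evaluating each term at x = -3:
  Term 0 contributes 8 + 0 · -3 = 8
  Term 1 contributes 2 + 1 · -3 = -1
  Term 2 contributes 2 + 2 · -3 = -4
  Term 3 contributes 4 + 3 · -3 = -5
p(-3) = ⊕ of these = min[8, -1, -4, -5] = -5.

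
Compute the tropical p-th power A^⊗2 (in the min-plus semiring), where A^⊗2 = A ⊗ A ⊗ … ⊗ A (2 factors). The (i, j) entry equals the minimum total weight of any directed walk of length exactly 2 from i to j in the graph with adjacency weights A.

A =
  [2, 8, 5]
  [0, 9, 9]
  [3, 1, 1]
A^⊗2 =
  [4, 6, 6]
  [2, 8, 5]
  [1, 2, 2]

Each entry (A^⊗2)_ij equals the minimum over all length-2 walks i = v_0 → v_1 → … → v_2 = j of Σ_t A[v_t][v_{t+1}]. For example, for (i, j) = (0, 2) we minimise over 3 possible intermediate vertex sequences; the minimum is 6, attained along the walk 0 → 2 → 2.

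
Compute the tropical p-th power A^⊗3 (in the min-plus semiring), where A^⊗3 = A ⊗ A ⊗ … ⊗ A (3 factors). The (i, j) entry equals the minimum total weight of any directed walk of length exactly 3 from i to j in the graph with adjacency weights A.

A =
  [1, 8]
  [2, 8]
A^⊗3 =
  [3, 10]
  [4, 11]

Each entry (A^⊗3)_ij equals the minimum over all length-3 walks i = v_0 → v_1 → … → v_3 = j of Σ_t A[v_t][v_{t+1}]. For example, for (i, j) = (0, 1) we minimise over 4 possible intermediate vertex sequences; the minimum is 10, attained along the walk 0 → 0 → 0 → 1.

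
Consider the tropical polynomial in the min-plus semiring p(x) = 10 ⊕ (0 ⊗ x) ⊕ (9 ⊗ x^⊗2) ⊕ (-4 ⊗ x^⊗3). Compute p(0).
p(0) = -4

A tropical monomial a ⊗ x^⊗i evaluates to a + i · x. Evaluating each term at x = 0:
  Term 0 contributes 10 + 0 · 0 = 10
  Term 1 contributes 0 + 1 · 0 = 0
  Term 2 contributes 9 + 2 · 0 = 9
  Term 3 contributes -4 + 3 · 0 = -4
p(0) = ⊕ of these = min[10, 0, 9, -4] = -4.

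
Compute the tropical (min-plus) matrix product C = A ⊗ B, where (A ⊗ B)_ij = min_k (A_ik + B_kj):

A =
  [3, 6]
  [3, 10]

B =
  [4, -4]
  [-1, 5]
A ⊗ B =
  [5, -1]
  [7, -1]

Apply the min-plus product entry-by-entry:
  C[0][0] = min over k of (A[0][0] + B[0][0] = 3 + 4 = 7, A[0][1] + B[1][0] = 6 + -1 = 5) = 5 (attained at k = 1)
  C[0][1] = min over k of (A[0][0] + B[0][1] = 3 + -4 = -1, A[0][1] + B[1][1] = 6 + 5 = 11) = -1 (attained at k = 0)
  C[1][0] = min over k of (A[1][0] + B[0][0] = 3 + 4 = 7, A[1][1] + B[1][0] = 10 + -1 = 9) = 7 (attained at k = 0)
  C[1][1] = min over k of (A[1][0] + B[0][1] = 3 + -4 = -1, A[1][1] + B[1][1] = 10 + 5 = 15) = -1 (attained at k = 0)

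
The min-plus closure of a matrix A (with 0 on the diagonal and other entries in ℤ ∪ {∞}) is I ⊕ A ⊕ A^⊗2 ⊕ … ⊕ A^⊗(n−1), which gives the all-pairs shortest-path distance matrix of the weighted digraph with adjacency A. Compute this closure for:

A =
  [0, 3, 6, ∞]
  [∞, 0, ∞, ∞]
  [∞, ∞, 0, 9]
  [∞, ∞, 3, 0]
Closure =
  [0, 3, 6, 15]
  [∞, 0, ∞, ∞]
  [∞, ∞, 0, 9]
  [∞, ∞, 3, 0]

This is the Floyd-Warshall all-pairs shortest-path computation. For each intermediate vertex k = 0, 1, …, 3, update dist[i][j] ← min(dist[i][j], dist[i][k] + dist[k][j]). The final matrix gives, for each (i, j), the minimum total weight of any directed path from i to j (possibly empty when i = j).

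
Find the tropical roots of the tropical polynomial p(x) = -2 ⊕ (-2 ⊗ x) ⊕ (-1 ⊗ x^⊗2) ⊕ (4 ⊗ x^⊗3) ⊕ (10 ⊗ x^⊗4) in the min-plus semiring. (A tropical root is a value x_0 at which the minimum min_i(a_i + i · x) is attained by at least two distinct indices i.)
Roots: {-6, -5, -1, 0}

Each tropical root is a break point of the lower envelope of the lines y = a_i + i · x (there are 5 lines, with slopes 0, 1, ..., 4). Only the lines that attain the minimum somewhere contribute to roots; other lines are dominated. Here the surviving (envelope) indices are i = 4, i = 3, i = 2, i = 1, i = 0.
Intersections between consecutive envelope lines give the roots: for adjacent envelope indices i < j the intersection is x = (a_i − a_j) / (j − i). Reading off the sorted break points: {-6, -5, -1, 0}.
Verification: at each break x_0, at least two indices attain the minimum of min_i(a_i + i · x_0).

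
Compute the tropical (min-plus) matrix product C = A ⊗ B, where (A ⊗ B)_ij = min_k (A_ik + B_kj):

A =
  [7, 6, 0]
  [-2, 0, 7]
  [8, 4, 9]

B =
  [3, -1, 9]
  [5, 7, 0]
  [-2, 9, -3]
A ⊗ B =
  [-2, 6, -3]
  [1, -3, 0]
  [7, 7, 4]

Apply the min-plus product entry-by-entry:
  C[0][0] = min over k of (A[0][0] + B[0][0] = 7 + 3 = 10, A[0][1] + B[1][0] = 6 + 5 = 11, A[0][2] + B[2][0] = 0 + -2 = -2) = -2 (attained at k = 2)
  C[0][1] = min over k of (A[0][0] + B[0][1] = 7 + -1 = 6, A[0][1] + B[1][1] = 6 + 7 = 13, A[0][2] + B[2][1] = 0 + 9 = 9) = 6 (attained at k = 0)
  C[0][2] = min over k of (A[0][0] + B[0][2] = 7 + 9 = 16, A[0][1] + B[1][2] = 6 + 0 = 6, A[0][2] + B[2][2] = 0 + -3 = -3) = -3 (attained at k = 2)
  C[1][0] = min over k of (A[1][0] + B[0][0] = -2 + 3 = 1, A[1][1] + B[1][0] = 0 + 5 = 5, A[1][2] + B[2][0] = 7 + -2 = 5) = 1 (attained at k = 0)
  C[1][1] = min over k of (A[1][0] + B[0][1] = -2 + -1 = -3, A[1][1] + B[1][1] = 0 + 7 = 7, A[1][2] + B[2][1] = 7 + 9 = 16) = -3 (attained at k = 0)
  C[1][2] = min over k of (A[1][0] + B[0][2] = -2 + 9 = 7, A[1][1] + B[1][2] = 0 + 0 = 0, A[1][2] + B[2][2] = 7 + -3 = 4) = 0 (attained at k = 1)
  C[2][0] = min over k of (A[2][0] + B[0][0] = 8 + 3 = 11, A[2][1] + B[1][0] = 4 + 5 = 9, A[2][2] + B[2][0] = 9 + -2 = 7) = 7 (attained at k = 2)
  C[2][1] = min over k of (A[2][0] + B[0][1] = 8 + -1 = 7, A[2][1] + B[1][1] = 4 + 7 = 11, A[2][2] + B[2][1] = 9 + 9 = 18) = 7 (attained at k = 0)
  C[2][2] = min over k of (A[2][0] + B[0][2] = 8 + 9 = 17, A[2][1] + B[1][2] = 4 + 0 = 4, A[2][2] + B[2][2] = 9 + -3 = 6) = 4 (attained at k = 1)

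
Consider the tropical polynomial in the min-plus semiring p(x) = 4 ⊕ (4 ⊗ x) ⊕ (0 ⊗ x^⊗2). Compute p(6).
p(6) = 4

A tropical monomial a ⊗ x^⊗i evaluates to a + i · x. Evaluating each term at x = 6:
  Term 0 contributes 4 + 0 · 6 = 4
  Term 1 contributes 4 + 1 · 6 = 10
  Term 2 contributes 0 + 2 · 6 = 12
p(6) = ⊕ of these = min[4, 10, 12] = 4.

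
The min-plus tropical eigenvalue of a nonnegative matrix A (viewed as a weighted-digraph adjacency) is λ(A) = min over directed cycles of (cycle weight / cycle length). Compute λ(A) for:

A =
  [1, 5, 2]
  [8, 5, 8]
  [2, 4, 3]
λ(A) = 1

Enumerate directed cycles and compute their means (weight / length). Sample:
  cycle 0 → 0: weight = 1, length = 1, mean = 1/1 ≈ 1.000
  cycle 1 → 1: weight = 5, length = 1, mean = 5/1 ≈ 5.000
  cycle 2 → 2: weight = 3, length = 1, mean = 3/1 ≈ 3.000
  cycle 0 → 1 → 0: weight = 13, length = 2, mean = 13/2 ≈ 6.500
  cycle 0 → 2 → 0: weight = 4, length = 2, mean = 4/2 ≈ 2.000
  cycle 1 → 0 → 1: weight = 13, length = 2, mean = 13/2 ≈ 6.500
Minimum mean = 1.000, attained e.g. along the cycle 0 → 0 with weight 1 and length 1. So λ(A) = 1/1 = 1.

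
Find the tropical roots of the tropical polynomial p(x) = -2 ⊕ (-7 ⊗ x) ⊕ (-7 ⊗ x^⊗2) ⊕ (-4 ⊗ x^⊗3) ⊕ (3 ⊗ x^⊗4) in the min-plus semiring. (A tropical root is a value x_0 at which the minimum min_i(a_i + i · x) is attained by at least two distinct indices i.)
Roots: {-7, -3, 0, 5}

Each tropical root is a break point of the lower envelope of the lines y = a_i + i · x (there are 5 lines, with slopes 0, 1, ..., 4). Only the lines that attain the minimum somewhere contribute to roots; other lines are dominated. Here the surviving (envelope) indices are i = 4, i = 3, i = 2, i = 1, i = 0.
Intersections between consecutive envelope lines give the roots: for adjacent envelope indices i < j the intersection is x = (a_i − a_j) / (j − i). Reading off the sorted break points: {-7, -3, 0, 5}.
Verification: at each break x_0, at least two indices attain the minimum of min_i(a_i + i · x_0).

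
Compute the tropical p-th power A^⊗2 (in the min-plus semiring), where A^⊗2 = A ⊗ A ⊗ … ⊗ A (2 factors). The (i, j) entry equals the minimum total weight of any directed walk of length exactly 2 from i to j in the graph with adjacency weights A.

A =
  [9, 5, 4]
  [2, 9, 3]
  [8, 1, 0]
A^⊗2 =
  [7, 5, 4]
  [11, 4, 3]
  [3, 1, 0]

Each entry (A^⊗2)_ij equals the minimum over all length-2 walks i = v_0 → v_1 → … → v_2 = j of Σ_t A[v_t][v_{t+1}]. For example, for (i, j) = (0, 2) we minimise over 3 possible intermediate vertex sequences; the minimum is 4, attained along the walk 0 → 2 → 2.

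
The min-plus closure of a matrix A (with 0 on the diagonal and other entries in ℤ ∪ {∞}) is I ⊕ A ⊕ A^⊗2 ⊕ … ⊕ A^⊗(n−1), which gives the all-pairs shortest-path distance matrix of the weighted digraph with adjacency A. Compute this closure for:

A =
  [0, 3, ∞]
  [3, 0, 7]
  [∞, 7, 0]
Closure =
  [0, 3, 10]
  [3, 0, 7]
  [10, 7, 0]

This is the Floyd-Warshall all-pairs shortest-path computation. For each intermediate vertex k = 0, 1, …, 2, update dist[i][j] ← min(dist[i][j], dist[i][k] + dist[k][j]). The final matrix gives, for each (i, j), the minimum total weight of any directed path from i to j (possibly empty when i = j).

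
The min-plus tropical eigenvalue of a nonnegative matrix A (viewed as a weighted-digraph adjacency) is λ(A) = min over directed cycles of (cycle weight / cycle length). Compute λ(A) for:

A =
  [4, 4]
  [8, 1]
λ(A) = 1

Enumerate directed cycles and compute their means (weight / length). Sample:
  cycle 0 → 0: weight = 4, length = 1, mean = 4/1 ≈ 4.000
  cycle 1 → 1: weight = 1, length = 1, mean = 1/1 ≈ 1.000
  cycle 0 → 1 → 0: weight = 12, length = 2, mean = 12/2 ≈ 6.000
  cycle 1 → 0 → 1: weight = 12, length = 2, mean = 12/2 ≈ 6.000
Minimum mean = 1.000, attained e.g. along the cycle 1 → 1 with weight 1 and length 1. So λ(A) = 1/1 = 1.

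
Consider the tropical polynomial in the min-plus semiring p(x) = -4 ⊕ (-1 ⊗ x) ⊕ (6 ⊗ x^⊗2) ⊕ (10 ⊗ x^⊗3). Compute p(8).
p(8) = -4

A tropical monomial a ⊗ x^⊗i evaluates to a + i · x. Evaluating each term at x = 8:
  Term 0 contributes -4 + 0 · 8 = -4
  Term 1 contributes -1 + 1 · 8 = 7
  Term 2 contributes 6 + 2 · 8 = 22
  Term 3 contributes 10 + 3 · 8 = 34
p(8) = ⊕ of these = min[-4, 7, 22, 34] = -4.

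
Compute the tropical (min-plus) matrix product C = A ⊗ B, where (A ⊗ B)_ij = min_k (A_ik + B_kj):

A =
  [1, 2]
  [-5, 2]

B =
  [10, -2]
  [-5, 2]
A ⊗ B =
  [-3, -1]
  [-3, -7]

Apply the min-plus product entry-by-entry:
  C[0][0] = min over k of (A[0][0] + B[0][0] = 1 + 10 = 11, A[0][1] + B[1][0] = 2 + -5 = -3) = -3 (attained at k = 1)
  C[0][1] = min over k of (A[0][0] + B[0][1] = 1 + -2 = -1, A[0][1] + B[1][1] = 2 + 2 = 4) = -1 (attained at k = 0)
  C[1][0] = min over k of (A[1][0] + B[0][0] = -5 + 10 = 5, A[1][1] + B[1][0] = 2 + -5 = -3) = -3 (attained at k = 1)
  C[1][1] = min over k of (A[1][0] + B[0][1] = -5 + -2 = -7, A[1][1] + B[1][1] = 2 + 2 = 4) = -7 (attained at k = 0)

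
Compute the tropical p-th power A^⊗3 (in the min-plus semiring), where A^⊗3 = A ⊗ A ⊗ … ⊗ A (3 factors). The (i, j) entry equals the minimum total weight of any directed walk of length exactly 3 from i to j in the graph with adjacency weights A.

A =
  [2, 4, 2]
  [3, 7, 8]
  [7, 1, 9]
A^⊗3 =
  [6, 5, 6]
  [7, 6, 7]
  [6, 8, 6]

Each entry (A^⊗3)_ij equals the minimum over all length-3 walks i = v_0 → v_1 → … → v_3 = j of Σ_t A[v_t][v_{t+1}]. For example, for (i, j) = (0, 2) we minimise over 9 possible intermediate vertex sequences; the minimum is 6, attained along the walk 0 → 0 → 0 → 2.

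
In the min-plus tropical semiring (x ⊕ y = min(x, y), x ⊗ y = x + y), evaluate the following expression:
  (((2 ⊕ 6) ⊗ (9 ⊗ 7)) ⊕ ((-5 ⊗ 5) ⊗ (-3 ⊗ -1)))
(((2 ⊕ 6) ⊗ (9 ⊗ 7)) ⊕ ((-5 ⊗ 5) ⊗ (-3 ⊗ -1))) = -4

Expand innermost to outermost. Recall ⊕ takes the minimum of its arguments and ⊗ takes their sum. Working out the expression (((2 ⊕ 6) ⊗ (9 ⊗ 7)) ⊕ ((-5 ⊗ 5) ⊗ (-3 ⊗ -1))) gives -4.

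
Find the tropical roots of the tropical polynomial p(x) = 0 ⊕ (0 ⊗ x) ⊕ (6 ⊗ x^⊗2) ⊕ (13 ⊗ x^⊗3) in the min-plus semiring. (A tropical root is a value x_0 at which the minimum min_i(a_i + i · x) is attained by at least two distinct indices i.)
Roots: {-7, -6, 0}

Each tropical root is a break point of the lower envelope of the lines y = a_i + i · x (there are 4 lines, with slopes 0, 1, ..., 3). Only the lines that attain the minimum somewhere contribute to roots; other lines are dominated. Here the surviving (envelope) indices are i = 3, i = 2, i = 1, i = 0.
Intersections between consecutive envelope lines give the roots: for adjacent envelope indices i < j the intersection is x = (a_i − a_j) / (j − i). Reading off the sorted break points: {-7, -6, 0}.
Verification: at each break x_0, at least two indices attain the minimum of min_i(a_i + i · x_0).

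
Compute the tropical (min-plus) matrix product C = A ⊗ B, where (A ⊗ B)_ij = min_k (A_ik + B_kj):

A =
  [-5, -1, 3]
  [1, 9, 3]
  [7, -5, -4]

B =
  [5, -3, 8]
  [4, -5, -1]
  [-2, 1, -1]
A ⊗ B =
  [0, -8, -2]
  [1, -2, 2]
  [-6, -10, -6]

Apply the min-plus product entry-by-entry:
  C[0][0] = min over k of (A[0][0] + B[0][0] = -5 + 5 = 0, A[0][1] + B[1][0] = -1 + 4 = 3, A[0][2] + B[2][0] = 3 + -2 = 1) = 0 (attained at k = 0)
  C[0][1] = min over k of (A[0][0] + B[0][1] = -5 + -3 = -8, A[0][1] + B[1][1] = -1 + -5 = -6, A[0][2] + B[2][1] = 3 + 1 = 4) = -8 (attained at k = 0)
  C[0][2] = min over k of (A[0][0] + B[0][2] = -5 + 8 = 3, A[0][1] + B[1][2] = -1 + -1 = -2, A[0][2] + B[2][2] = 3 + -1 = 2) = -2 (attained at k = 1)
  C[1][0] = min over k of (A[1][0] + B[0][0] = 1 + 5 = 6, A[1][1] + B[1][0] = 9 + 4 = 13, A[1][2] + B[2][0] = 3 + -2 = 1) = 1 (attained at k = 2)
  C[1][1] = min over k of (A[1][0] + B[0][1] = 1 + -3 = -2, A[1][1] + B[1][1] = 9 + -5 = 4, A[1][2] + B[2][1] = 3 + 1 = 4) = -2 (attained at k = 0)
  C[1][2] = min over k of (A[1][0] + B[0][2] = 1 + 8 = 9, A[1][1] + B[1][2] = 9 + -1 = 8, A[1][2] + B[2][2] = 3 + -1 = 2) = 2 (attained at k = 2)
  C[2][0] = min over k of (A[2][0] + B[0][0] = 7 + 5 = 12, A[2][1] + B[1][0] = -5 + 4 = -1, A[2][2] + B[2][0] = -4 + -2 = -6) = -6 (attained at k = 2)
  C[2][1] = min over k of (A[2][0] + B[0][1] = 7 + -3 = 4, A[2][1] + B[1][1] = -5 + -5 = -10, A[2][2] + B[2][1] = -4 + 1 = -3) = -10 (attained at k = 1)
  C[2][2] = min over k of (A[2][0] + B[0][2] = 7 + 8 = 15, A[2][1] + B[1][2] = -5 + -1 = -6, A[2][2] + B[2][2] = -4 + -1 = -5) = -6 (attained at k = 1)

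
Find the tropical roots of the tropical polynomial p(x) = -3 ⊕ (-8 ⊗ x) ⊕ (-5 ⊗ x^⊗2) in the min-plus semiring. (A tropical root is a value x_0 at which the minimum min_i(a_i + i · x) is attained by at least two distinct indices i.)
Roots: {-3, 5}

Each tropical root is a break point of the lower envelope of the lines y = a_i + i · x (there are 3 lines, with slopes 0, 1, ..., 2). Only the lines that attain the minimum somewhere contribute to roots; other lines are dominated. Here the surviving (envelope) indices are i = 2, i = 1, i = 0.
Intersections between consecutive envelope lines give the roots: for adjacent envelope indices i < j the intersection is x = (a_i − a_j) / (j − i). Reading off the sorted break points: {-3, 5}.
Verification: at each break x_0, at least two indices attain the minimum of min_i(a_i + i · x_0).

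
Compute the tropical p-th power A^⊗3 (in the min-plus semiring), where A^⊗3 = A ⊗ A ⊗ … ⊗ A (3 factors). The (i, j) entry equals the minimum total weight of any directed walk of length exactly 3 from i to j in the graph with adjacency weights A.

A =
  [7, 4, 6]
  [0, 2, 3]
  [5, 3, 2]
A^⊗3 =
  [6, 8, 9]
  [4, 6, 7]
  [5, 7, 6]

Each entry (A^⊗3)_ij equals the minimum over all length-3 walks i = v_0 → v_1 → … → v_3 = j of Σ_t A[v_t][v_{t+1}]. For example, for (i, j) = (0, 2) we minimise over 9 possible intermediate vertex sequences; the minimum is 9, attained along the walk 0 → 1 → 1 → 2.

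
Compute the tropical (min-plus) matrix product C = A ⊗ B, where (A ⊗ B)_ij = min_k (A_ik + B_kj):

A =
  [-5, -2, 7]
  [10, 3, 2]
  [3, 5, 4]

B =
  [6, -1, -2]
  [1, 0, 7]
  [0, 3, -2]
A ⊗ B =
  [-1, -6, -7]
  [2, 3, 0]
  [4, 2, 1]

Apply the min-plus product entry-by-entry:
  C[0][0] = min over k of (A[0][0] + B[0][0] = -5 + 6 = 1, A[0][1] + B[1][0] = -2 + 1 = -1, A[0][2] + B[2][0] = 7 + 0 = 7) = -1 (attained at k = 1)
  C[0][1] = min over k of (A[0][0] + B[0][1] = -5 + -1 = -6, A[0][1] + B[1][1] = -2 + 0 = -2, A[0][2] + B[2][1] = 7 + 3 = 10) = -6 (attained at k = 0)
  C[0][2] = min over k of (A[0][0] + B[0][2] = -5 + -2 = -7, A[0][1] + B[1][2] = -2 + 7 = 5, A[0][2] + B[2][2] = 7 + -2 = 5) = -7 (attained at k = 0)
  C[1][0] = min over k of (A[1][0] + B[0][0] = 10 + 6 = 16, A[1][1] + B[1][0] = 3 + 1 = 4, A[1][2] + B[2][0] = 2 + 0 = 2) = 2 (attained at k = 2)
  C[1][1] = min over k of (A[1][0] + B[0][1] = 10 + -1 = 9, A[1][1] + B[1][1] = 3 + 0 = 3, A[1][2] + B[2][1] = 2 + 3 = 5) = 3 (attained at k = 1)
  C[1][2] = min over k of (A[1][0] + B[0][2] = 10 + -2 = 8, A[1][1] + B[1][2] = 3 + 7 = 10, A[1][2] + B[2][2] = 2 + -2 = 0) = 0 (attained at k = 2)
  C[2][0] = min over k of (A[2][0] + B[0][0] = 3 + 6 = 9, A[2][1] + B[1][0] = 5 + 1 = 6, A[2][2] + B[2][0] = 4 + 0 = 4) = 4 (attained at k = 2)
  C[2][1] = min over k of (A[2][0] + B[0][1] = 3 + -1 = 2, A[2][1] + B[1][1] = 5 + 0 = 5, A[2][2] + B[2][1] = 4 + 3 = 7) = 2 (attained at k = 0)
  C[2][2] = min over k of (A[2][0] + B[0][2] = 3 + -2 = 1, A[2][1] + B[1][2] = 5 + 7 = 12, A[2][2] + B[2][2] = 4 + -2 = 2) = 1 (attained at k = 0)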